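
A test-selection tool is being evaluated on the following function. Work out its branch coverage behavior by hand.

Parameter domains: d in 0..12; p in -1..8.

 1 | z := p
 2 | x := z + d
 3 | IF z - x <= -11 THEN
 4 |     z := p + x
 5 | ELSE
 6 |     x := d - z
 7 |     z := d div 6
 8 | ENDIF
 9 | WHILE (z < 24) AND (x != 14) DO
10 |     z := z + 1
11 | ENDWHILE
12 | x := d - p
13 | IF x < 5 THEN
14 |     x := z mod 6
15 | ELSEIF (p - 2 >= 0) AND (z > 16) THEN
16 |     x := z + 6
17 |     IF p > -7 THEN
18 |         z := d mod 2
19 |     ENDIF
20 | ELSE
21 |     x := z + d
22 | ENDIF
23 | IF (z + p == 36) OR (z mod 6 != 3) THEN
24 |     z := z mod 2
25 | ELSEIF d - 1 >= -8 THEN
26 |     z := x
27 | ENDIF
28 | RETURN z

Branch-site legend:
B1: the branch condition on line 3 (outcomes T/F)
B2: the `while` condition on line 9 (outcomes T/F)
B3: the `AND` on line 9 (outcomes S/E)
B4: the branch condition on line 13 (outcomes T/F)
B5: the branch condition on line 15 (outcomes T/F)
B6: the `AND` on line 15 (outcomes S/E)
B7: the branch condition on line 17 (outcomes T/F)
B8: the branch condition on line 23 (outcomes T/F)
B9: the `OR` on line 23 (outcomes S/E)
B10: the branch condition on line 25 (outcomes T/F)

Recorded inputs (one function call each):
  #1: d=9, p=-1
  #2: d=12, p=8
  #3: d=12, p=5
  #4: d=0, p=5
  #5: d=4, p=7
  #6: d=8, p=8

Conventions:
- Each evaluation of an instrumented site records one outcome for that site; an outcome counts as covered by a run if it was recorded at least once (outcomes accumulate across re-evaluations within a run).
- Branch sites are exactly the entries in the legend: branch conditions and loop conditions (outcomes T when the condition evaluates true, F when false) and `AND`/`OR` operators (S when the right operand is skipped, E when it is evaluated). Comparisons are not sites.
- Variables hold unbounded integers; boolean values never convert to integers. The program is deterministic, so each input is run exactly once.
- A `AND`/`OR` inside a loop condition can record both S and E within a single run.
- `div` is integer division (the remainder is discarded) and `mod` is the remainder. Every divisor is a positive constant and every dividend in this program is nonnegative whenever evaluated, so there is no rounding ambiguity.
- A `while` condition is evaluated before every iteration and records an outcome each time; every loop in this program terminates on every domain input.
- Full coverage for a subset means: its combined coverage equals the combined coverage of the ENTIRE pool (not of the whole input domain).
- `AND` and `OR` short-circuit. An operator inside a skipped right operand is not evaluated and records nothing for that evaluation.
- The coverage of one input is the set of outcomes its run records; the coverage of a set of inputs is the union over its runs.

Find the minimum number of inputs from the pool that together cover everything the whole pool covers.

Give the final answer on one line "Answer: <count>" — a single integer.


input #1, d=9, p=-1: events B1->F, B3->E, B2->T, B3->E, B2->T, B3->E, B2->T, B3->E, B2->T, B3->E, B2->T, B3->E, B2->T, B3->E, ...; outcomes B1=F, B2=T, B2=F, B3=S, B3=E, B4=F, B5=F, B6=S, B8=T, B9=E
input #2, d=12, p=8: events B1->T, B3->S, B2->F, B4->T, B9->S, B8->T; outcomes B1=T, B2=F, B3=S, B4=T, B8=T, B9=S
input #3, d=12, p=5: events B1->T, B3->E, B2->T, B3->E, B2->T, B3->S, B2->F, B4->F, B6->E, B5->T, B7->T, B9->E, B8->T; outcomes B1=T, B2=T, B2=F, B3=S, B3=E, B4=F, B5=T, B6=E, B7=T, B8=T, B9=E
input #4, d=0, p=5: events B1->F, B3->E, B2->T, B3->E, B2->T, B3->E, B2->T, B3->E, B2->T, B3->E, B2->T, B3->E, B2->T, B3->E, ...; outcomes B1=F, B2=T, B2=F, B3=S, B3=E, B4=T, B8=T, B9=E
input #5, d=4, p=7: events B1->F, B3->E, B2->T, B3->E, B2->T, B3->E, B2->T, B3->E, B2->T, B3->E, B2->T, B3->E, B2->T, B3->E, ...; outcomes B1=F, B2=T, B2=F, B3=S, B3=E, B4=T, B8=T, B9=E
input #6, d=8, p=8: events B1->F, B3->E, B2->T, B3->E, B2->T, B3->E, B2->T, B3->E, B2->T, B3->E, B2->T, B3->E, B2->T, B3->E, ...; outcomes B1=F, B2=T, B2=F, B3=S, B3=E, B4=T, B8=T, B9=E
union over all inputs: B1=T, B1=F, B2=T, B2=F, B3=S, B3=E, B4=T, B4=F, B5=T, B5=F, B6=S, B6=E, B7=T, B8=T, B9=S, B9=E (16 outcomes)
size 1 is not enough: best union over all size-1 subsets is 11/16
size 2 is not enough: best union over all size-2 subsets is 14/16
the canonical winner is {1, 2, 3}: size 3, full 16-outcome coverage, earliest index list among size-3 covers
Answer: 3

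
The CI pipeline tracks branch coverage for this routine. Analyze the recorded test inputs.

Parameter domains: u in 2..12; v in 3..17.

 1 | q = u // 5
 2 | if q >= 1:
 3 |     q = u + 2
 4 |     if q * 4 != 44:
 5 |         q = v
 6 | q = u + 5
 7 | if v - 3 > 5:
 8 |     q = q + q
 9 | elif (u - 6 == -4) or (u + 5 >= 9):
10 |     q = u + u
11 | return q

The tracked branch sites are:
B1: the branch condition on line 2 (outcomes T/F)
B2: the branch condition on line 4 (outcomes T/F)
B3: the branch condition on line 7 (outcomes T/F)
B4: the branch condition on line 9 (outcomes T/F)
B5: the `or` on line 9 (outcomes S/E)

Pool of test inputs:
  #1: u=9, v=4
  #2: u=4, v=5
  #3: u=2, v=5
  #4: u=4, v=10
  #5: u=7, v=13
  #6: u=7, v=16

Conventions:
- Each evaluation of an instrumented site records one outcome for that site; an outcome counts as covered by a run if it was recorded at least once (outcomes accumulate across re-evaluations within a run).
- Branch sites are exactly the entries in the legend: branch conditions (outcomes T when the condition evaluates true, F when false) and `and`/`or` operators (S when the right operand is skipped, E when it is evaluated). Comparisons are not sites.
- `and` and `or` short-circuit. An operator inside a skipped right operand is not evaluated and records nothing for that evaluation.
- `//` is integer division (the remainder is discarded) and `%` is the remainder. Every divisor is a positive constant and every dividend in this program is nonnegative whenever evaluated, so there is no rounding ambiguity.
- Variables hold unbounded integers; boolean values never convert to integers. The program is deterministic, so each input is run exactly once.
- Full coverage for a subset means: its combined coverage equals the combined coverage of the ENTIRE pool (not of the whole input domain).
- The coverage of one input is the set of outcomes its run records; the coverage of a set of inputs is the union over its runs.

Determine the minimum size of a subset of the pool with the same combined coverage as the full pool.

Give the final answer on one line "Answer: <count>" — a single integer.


run #1 (u=9, v=4) records B1=T, B2=F, B3=F, B4=T, B5=E
run #2 (u=4, v=5) records B1=F, B3=F, B4=T, B5=E
run #3 (u=2, v=5) records B1=F, B3=F, B4=T, B5=S
run #4 (u=4, v=10) records B1=F, B3=T
run #5 (u=7, v=13) records B1=T, B2=T, B3=T
run #6 (u=7, v=16) records B1=T, B2=T, B3=T
the full pool covers 9 outcomes: B1=T, B1=F, B2=T, B2=F, B3=T, B3=F, B4=T, B5=S, B5=E
size 1 is not enough: best union over all size-1 subsets is 5/9
size 2 is not enough: best union over all size-2 subsets is 7/9
at size 3, {1, 3, 5} reaches all 9 outcomes; every lexicographically earlier size-3 subset fails
Answer: 3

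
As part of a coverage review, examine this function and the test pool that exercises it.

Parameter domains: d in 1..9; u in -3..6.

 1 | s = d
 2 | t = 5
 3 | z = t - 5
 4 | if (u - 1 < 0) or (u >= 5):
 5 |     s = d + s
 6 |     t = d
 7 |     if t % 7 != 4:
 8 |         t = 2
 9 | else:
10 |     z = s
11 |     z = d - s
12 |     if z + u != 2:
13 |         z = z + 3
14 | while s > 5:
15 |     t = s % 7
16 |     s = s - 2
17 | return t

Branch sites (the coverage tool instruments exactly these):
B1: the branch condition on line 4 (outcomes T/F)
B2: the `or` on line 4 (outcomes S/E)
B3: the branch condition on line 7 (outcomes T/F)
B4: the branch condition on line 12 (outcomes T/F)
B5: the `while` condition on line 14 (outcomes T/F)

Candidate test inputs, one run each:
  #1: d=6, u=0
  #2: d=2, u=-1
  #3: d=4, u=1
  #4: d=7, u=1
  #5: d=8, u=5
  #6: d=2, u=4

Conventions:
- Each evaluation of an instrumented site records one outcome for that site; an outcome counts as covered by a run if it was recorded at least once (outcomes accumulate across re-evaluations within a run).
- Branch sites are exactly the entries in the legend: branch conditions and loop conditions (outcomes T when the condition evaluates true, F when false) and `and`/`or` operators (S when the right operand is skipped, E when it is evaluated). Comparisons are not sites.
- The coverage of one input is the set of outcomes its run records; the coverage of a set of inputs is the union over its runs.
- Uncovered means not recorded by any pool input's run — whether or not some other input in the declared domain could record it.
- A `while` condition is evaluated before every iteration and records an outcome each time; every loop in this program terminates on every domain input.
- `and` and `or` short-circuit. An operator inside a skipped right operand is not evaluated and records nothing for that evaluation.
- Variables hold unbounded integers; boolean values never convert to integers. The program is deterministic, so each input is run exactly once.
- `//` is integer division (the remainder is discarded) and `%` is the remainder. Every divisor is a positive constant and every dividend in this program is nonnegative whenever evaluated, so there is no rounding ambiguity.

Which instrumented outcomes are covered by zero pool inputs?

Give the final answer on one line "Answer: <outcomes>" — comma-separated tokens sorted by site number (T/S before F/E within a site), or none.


input #1 (d=6, u=0): covers B1=T, B2=S, B3=T, B5=T, B5=F
input #2 (d=2, u=-1): covers B1=T, B2=S, B3=T, B5=F
input #3 (d=4, u=1): covers B1=F, B2=E, B4=T, B5=F
input #4 (d=7, u=1): covers B1=F, B2=E, B4=T, B5=T, B5=F
input #5 (d=8, u=5): covers B1=T, B2=E, B3=T, B5=T, B5=F
input #6 (d=2, u=4): covers B1=F, B2=E, B4=T, B5=F
union over the pool: B1=T, B1=F, B2=S, B2=E, B3=T, B4=T, B5=T, B5=F
uncovered (2 of 10): B3=F, B4=F
Answer: B3=F, B4=F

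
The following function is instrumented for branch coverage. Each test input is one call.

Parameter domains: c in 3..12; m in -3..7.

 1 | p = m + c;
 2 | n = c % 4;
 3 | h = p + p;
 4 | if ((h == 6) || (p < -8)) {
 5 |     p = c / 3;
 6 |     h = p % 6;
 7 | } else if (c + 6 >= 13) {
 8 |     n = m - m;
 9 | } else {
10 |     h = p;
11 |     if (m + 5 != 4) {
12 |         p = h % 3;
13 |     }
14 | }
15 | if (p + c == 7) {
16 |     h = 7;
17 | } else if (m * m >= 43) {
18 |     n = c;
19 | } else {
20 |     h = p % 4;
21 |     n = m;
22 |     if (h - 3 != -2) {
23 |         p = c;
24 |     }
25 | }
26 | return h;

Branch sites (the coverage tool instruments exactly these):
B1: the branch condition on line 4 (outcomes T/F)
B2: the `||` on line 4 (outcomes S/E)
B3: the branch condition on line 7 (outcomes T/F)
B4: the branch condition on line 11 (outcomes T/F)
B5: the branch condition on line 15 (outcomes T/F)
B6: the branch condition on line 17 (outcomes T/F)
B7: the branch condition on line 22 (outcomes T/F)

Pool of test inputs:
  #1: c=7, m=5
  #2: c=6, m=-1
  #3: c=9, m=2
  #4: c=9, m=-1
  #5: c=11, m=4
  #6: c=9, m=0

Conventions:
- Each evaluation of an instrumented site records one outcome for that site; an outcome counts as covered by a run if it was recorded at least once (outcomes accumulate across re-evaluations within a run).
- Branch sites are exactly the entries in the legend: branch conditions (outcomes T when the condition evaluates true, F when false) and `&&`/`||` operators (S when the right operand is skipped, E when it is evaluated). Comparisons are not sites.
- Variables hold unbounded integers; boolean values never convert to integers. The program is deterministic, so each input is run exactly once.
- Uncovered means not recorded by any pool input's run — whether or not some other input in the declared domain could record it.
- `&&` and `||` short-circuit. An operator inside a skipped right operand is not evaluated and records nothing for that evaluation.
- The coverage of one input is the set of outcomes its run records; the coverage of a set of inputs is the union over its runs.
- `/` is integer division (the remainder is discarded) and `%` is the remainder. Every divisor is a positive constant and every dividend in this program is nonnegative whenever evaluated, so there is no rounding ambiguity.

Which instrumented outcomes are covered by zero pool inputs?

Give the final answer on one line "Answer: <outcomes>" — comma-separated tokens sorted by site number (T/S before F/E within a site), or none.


input #1 (c=7, m=5): events B2->E, B1->F, B3->T, B5->F, B6->F, B7->T; covers B1=F, B2=E, B3=T, B5=F, B6=F, B7=T
input #2 (c=6, m=-1): events B2->E, B1->F, B3->F, B4->F, B5->F, B6->F, B7->F; covers B1=F, B2=E, B3=F, B4=F, B5=F, B6=F, B7=F
input #3 (c=9, m=2): events B2->E, B1->F, B3->T, B5->F, B6->F, B7->T; covers B1=F, B2=E, B3=T, B5=F, B6=F, B7=T
input #4 (c=9, m=-1): events B2->E, B1->F, B3->T, B5->F, B6->F, B7->T; covers B1=F, B2=E, B3=T, B5=F, B6=F, B7=T
input #5 (c=11, m=4): events B2->E, B1->F, B3->T, B5->F, B6->F, B7->T; covers B1=F, B2=E, B3=T, B5=F, B6=F, B7=T
input #6 (c=9, m=0): events B2->E, B1->F, B3->T, B5->F, B6->F, B7->F; covers B1=F, B2=E, B3=T, B5=F, B6=F, B7=F
union over the pool: B1=F, B2=E, B3=T, B3=F, B4=F, B5=F, B6=F, B7=T, B7=F
uncovered (5 of 14): B1=T, B2=S, B4=T, B5=T, B6=T
Answer: B1=T, B2=S, B4=T, B5=T, B6=T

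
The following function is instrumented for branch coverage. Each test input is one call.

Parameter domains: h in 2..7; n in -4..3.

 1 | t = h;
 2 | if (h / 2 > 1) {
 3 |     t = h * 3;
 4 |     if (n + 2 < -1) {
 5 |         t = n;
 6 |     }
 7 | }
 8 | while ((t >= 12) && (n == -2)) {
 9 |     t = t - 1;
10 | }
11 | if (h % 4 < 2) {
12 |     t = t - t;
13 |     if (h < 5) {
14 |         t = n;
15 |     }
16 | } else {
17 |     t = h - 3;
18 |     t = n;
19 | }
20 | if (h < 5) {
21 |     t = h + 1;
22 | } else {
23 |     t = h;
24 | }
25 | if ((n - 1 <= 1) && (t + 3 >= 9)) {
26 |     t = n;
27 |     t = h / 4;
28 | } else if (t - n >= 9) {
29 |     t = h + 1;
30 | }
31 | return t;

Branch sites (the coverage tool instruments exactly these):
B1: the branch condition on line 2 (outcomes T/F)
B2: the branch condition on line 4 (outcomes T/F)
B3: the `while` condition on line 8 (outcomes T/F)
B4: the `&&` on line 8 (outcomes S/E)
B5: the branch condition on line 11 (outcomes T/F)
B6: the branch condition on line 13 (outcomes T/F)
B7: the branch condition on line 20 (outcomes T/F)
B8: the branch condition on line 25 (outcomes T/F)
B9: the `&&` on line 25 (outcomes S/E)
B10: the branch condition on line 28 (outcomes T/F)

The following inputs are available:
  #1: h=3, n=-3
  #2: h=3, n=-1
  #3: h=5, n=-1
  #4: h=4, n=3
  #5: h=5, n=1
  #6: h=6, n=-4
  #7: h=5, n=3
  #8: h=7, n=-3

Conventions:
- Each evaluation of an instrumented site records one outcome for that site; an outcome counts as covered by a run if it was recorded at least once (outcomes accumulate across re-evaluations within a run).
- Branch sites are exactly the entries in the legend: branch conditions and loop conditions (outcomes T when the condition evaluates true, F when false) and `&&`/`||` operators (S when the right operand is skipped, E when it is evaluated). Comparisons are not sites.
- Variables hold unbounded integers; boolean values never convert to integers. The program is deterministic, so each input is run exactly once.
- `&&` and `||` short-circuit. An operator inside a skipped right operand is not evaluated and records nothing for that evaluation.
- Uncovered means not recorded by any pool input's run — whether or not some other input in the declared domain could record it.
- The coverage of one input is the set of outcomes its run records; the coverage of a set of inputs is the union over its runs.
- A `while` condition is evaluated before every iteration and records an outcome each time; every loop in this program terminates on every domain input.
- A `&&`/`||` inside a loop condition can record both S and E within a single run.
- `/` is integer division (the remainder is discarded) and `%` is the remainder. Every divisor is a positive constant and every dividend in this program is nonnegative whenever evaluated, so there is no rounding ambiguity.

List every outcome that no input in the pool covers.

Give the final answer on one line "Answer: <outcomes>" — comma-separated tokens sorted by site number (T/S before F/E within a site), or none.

test 1 (h=3, n=-3) fires B1->F, B4->S, B3->F, B5->F, B7->T, B9->E, B8->F, B10->F; hits B1=F, B3=F, B4=S, B5=F, B7=T, B8=F, B9=E, B10=F
test 2 (h=3, n=-1) fires B1->F, B4->S, B3->F, B5->F, B7->T, B9->E, B8->F, B10->F; hits B1=F, B3=F, B4=S, B5=F, B7=T, B8=F, B9=E, B10=F
test 3 (h=5, n=-1) fires B1->T, B2->F, B4->E, B3->F, B5->T, B6->F, B7->F, B9->E, B8->F, B10->F; hits B1=T, B2=F, B3=F, B4=E, B5=T, B6=F, B7=F, B8=F, B9=E, B10=F
test 4 (h=4, n=3) fires B1->T, B2->F, B4->E, B3->F, B5->T, B6->T, B7->T, B9->S, B8->F, B10->F; hits B1=T, B2=F, B3=F, B4=E, B5=T, B6=T, B7=T, B8=F, B9=S, B10=F
test 5 (h=5, n=1) fires B1->T, B2->F, B4->E, B3->F, B5->T, B6->F, B7->F, B9->E, B8->F, B10->F; hits B1=T, B2=F, B3=F, B4=E, B5=T, B6=F, B7=F, B8=F, B9=E, B10=F
test 6 (h=6, n=-4) fires B1->T, B2->T, B4->S, B3->F, B5->F, B7->F, B9->E, B8->T; hits B1=T, B2=T, B3=F, B4=S, B5=F, B7=F, B8=T, B9=E
test 7 (h=5, n=3) fires B1->T, B2->F, B4->E, B3->F, B5->T, B6->F, B7->F, B9->S, B8->F, B10->F; hits B1=T, B2=F, B3=F, B4=E, B5=T, B6=F, B7=F, B8=F, B9=S, B10=F
test 8 (h=7, n=-3) fires B1->T, B2->F, B4->E, B3->F, B5->F, B7->F, B9->E, B8->T; hits B1=T, B2=F, B3=F, B4=E, B5=F, B7=F, B8=T, B9=E
union over the pool: B1=T, B1=F, B2=T, B2=F, B3=F, B4=S, B4=E, B5=T, B5=F, B6=T, B6=F, B7=T, B7=F, B8=T, B8=F, B9=S, B9=E, B10=F
uncovered (2 of 20): B3=T, B10=T

Answer: B3=T, B10=T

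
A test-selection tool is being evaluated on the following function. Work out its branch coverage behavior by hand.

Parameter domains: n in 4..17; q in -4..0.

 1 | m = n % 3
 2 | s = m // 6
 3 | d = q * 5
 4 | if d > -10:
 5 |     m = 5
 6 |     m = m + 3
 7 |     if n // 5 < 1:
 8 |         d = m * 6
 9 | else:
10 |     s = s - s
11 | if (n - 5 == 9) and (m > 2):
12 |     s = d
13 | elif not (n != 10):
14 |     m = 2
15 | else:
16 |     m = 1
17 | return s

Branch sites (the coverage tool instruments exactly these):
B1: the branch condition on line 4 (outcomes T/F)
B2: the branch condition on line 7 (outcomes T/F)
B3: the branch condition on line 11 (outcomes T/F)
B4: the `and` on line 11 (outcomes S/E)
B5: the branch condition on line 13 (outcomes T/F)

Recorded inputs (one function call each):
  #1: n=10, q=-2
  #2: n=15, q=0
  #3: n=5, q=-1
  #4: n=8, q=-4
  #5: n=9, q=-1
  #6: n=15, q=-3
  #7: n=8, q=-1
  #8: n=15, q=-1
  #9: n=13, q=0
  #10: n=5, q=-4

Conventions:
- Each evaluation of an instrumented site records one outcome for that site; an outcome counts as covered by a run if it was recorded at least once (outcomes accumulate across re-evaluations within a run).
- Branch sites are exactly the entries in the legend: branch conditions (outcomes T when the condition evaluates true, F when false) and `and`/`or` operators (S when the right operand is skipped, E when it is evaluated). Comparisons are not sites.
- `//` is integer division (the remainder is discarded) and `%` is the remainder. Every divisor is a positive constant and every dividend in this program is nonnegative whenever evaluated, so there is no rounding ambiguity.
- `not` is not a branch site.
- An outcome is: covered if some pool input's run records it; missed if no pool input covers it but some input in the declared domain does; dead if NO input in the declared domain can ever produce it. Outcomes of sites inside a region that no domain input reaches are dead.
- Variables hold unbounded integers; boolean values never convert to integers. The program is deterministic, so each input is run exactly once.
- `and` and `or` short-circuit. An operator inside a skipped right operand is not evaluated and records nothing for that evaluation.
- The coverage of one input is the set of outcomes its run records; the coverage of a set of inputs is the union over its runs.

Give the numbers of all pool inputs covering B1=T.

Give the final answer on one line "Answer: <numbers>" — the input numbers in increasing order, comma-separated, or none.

input #1 (n=10, q=-2): does not record B1=T
input #2 (n=15, q=0): records B1=T
input #3 (n=5, q=-1): records B1=T
input #4 (n=8, q=-4): does not record B1=T
input #5 (n=9, q=-1): records B1=T
input #6 (n=15, q=-3): does not record B1=T
input #7 (n=8, q=-1): records B1=T
input #8 (n=15, q=-1): records B1=T
input #9 (n=13, q=0): records B1=T
input #10 (n=5, q=-4): does not record B1=T

Answer: 2, 3, 5, 7, 8, 9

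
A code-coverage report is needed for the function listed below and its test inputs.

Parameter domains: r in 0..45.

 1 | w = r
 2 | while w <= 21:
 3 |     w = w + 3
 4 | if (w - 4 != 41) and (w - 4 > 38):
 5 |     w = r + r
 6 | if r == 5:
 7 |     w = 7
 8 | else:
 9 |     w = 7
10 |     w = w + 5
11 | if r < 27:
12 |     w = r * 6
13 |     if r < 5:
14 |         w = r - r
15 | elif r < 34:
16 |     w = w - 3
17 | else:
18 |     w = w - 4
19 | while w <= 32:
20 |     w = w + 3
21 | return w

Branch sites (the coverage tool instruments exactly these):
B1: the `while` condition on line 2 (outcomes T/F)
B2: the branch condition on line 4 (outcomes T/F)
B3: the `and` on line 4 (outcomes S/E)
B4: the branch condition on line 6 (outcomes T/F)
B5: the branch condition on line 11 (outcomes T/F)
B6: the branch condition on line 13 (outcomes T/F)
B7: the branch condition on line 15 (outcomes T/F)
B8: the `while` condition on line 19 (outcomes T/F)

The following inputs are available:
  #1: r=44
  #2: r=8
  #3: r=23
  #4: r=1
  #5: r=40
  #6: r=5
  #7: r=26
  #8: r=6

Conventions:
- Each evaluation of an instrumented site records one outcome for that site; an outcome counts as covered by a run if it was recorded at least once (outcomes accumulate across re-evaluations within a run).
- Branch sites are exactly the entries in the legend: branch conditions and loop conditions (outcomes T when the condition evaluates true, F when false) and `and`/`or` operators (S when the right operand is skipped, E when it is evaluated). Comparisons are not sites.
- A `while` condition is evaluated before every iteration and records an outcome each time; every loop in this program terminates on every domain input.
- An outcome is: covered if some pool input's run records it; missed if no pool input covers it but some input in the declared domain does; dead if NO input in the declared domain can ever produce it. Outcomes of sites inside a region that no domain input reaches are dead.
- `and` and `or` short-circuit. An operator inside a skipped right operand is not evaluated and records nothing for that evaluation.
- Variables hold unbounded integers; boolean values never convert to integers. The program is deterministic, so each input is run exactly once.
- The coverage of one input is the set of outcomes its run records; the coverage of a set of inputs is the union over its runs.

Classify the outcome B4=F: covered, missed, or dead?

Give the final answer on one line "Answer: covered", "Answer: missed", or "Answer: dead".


B4=F is recorded by pool input(s) 1, 2, 3, 4, 5, 7, 8 -> covered
Answer: covered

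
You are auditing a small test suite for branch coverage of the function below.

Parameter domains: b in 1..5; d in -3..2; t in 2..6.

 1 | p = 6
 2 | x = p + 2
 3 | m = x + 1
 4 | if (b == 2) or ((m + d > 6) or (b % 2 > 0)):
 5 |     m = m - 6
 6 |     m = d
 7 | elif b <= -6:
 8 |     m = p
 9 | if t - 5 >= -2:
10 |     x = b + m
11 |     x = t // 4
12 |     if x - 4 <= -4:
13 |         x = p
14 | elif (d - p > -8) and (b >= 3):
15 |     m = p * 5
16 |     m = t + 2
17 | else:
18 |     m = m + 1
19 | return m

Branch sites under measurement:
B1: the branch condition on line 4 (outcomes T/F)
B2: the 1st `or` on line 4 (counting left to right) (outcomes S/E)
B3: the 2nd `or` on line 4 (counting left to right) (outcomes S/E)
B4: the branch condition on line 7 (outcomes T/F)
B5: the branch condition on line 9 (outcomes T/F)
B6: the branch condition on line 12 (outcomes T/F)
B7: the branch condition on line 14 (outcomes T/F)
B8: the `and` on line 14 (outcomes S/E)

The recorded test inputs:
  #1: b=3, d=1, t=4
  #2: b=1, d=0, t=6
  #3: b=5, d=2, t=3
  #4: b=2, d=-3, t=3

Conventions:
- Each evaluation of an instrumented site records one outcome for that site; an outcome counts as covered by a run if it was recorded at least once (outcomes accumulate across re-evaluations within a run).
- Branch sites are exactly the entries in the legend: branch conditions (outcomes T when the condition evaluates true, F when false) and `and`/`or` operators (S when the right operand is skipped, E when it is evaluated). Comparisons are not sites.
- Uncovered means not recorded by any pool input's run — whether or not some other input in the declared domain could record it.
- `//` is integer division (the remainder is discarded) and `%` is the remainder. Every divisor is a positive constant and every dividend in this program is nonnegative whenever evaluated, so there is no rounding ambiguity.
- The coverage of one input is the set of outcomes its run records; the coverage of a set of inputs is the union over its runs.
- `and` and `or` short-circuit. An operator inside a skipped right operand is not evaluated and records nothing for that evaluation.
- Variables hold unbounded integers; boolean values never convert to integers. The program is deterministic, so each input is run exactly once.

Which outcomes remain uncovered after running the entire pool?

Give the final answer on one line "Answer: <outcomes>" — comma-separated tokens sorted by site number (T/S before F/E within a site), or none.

input #1, b=3, d=1, t=4: events B2->E, B3->S, B1->T, B5->T, B6->F; outcomes B1=T, B2=E, B3=S, B5=T, B6=F
input #2, b=1, d=0, t=6: events B2->E, B3->S, B1->T, B5->T, B6->F; outcomes B1=T, B2=E, B3=S, B5=T, B6=F
input #3, b=5, d=2, t=3: events B2->E, B3->S, B1->T, B5->T, B6->T; outcomes B1=T, B2=E, B3=S, B5=T, B6=T
input #4, b=2, d=-3, t=3: events B2->S, B1->T, B5->T, B6->T; outcomes B1=T, B2=S, B5=T, B6=T
union over the pool: B1=T, B2=S, B2=E, B3=S, B5=T, B6=T, B6=F
uncovered (9 of 16): B1=F, B3=E, B4=T, B4=F, B5=F, B7=T, B7=F, B8=S, B8=E

Answer: B1=F, B3=E, B4=T, B4=F, B5=F, B7=T, B7=F, B8=S, B8=E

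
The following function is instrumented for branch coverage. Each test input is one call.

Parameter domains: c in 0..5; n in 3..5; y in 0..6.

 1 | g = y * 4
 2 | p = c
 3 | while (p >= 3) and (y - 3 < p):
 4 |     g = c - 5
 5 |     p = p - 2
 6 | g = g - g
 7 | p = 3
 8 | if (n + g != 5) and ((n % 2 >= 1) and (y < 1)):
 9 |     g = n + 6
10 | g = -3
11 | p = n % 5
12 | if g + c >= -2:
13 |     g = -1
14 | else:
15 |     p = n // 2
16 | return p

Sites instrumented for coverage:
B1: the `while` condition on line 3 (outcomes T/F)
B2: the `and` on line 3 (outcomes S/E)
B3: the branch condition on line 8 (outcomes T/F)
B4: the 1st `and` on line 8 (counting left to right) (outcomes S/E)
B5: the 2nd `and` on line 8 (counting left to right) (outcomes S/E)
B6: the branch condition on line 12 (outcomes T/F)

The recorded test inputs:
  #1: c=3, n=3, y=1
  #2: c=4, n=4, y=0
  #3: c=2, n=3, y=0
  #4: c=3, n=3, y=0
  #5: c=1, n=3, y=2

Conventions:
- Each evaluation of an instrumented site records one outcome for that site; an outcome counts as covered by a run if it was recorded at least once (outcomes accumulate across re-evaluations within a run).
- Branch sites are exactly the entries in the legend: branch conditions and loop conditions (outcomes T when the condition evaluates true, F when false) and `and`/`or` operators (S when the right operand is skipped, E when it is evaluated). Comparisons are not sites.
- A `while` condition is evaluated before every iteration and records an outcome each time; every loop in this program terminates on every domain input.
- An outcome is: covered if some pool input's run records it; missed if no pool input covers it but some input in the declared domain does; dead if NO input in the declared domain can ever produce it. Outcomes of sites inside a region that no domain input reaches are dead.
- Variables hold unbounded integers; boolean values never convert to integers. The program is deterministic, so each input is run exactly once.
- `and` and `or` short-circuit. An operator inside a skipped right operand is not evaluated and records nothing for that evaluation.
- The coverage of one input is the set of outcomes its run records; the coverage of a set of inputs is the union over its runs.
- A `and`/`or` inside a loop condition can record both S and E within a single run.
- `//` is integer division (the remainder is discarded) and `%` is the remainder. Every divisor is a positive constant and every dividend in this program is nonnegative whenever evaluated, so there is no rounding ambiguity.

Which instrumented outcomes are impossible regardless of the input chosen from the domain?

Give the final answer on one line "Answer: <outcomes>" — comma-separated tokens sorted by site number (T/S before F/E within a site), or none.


sweeping the full domain (126 inputs) for each outcome:
  reachable outcomes have witnesses, e.g. B1=T (e.g. c=3, n=3, y=0), B1=F (e.g. c=0, n=3, y=0), B2=S (e.g. c=0, n=3, y=0), B2=E (e.g. c=3, n=3, y=0)
Answer: none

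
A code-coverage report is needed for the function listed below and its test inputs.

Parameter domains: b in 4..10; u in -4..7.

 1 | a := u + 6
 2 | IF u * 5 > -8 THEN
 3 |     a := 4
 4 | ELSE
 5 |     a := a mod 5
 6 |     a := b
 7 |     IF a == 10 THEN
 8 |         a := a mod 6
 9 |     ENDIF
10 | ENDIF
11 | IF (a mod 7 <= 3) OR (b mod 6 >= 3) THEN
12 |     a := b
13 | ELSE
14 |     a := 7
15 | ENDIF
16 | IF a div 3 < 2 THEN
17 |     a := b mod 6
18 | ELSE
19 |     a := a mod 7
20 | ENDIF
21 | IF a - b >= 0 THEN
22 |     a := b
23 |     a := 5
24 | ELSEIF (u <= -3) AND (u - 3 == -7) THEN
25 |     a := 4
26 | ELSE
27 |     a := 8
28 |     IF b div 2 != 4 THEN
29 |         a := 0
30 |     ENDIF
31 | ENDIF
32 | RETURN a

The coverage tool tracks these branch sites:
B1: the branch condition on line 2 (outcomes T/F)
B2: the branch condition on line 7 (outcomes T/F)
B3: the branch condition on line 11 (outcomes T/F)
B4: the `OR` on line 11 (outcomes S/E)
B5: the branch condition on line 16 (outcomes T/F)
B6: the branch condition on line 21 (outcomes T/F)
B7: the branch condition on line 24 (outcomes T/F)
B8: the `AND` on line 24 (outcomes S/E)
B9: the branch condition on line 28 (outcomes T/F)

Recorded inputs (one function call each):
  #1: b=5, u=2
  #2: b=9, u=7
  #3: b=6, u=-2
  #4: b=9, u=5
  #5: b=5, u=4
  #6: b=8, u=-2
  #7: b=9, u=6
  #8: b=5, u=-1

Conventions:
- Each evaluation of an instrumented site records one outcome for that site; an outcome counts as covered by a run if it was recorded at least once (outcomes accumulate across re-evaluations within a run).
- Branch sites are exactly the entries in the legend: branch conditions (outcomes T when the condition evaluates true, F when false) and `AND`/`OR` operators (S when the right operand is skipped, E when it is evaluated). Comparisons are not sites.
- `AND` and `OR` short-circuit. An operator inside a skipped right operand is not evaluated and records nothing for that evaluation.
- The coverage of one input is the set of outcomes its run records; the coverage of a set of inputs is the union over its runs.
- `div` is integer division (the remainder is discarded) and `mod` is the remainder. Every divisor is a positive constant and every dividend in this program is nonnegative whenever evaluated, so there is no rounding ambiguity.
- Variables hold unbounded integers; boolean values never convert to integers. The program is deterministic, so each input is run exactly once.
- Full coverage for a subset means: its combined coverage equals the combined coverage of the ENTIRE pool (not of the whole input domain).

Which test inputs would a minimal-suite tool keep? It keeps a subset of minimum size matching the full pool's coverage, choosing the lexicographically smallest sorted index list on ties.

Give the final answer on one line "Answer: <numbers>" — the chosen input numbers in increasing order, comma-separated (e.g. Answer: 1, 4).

run #1 (b=5, u=2) runs B1->T, B4->E, B3->T, B5->T, B6->T; records B1=T, B3=T, B4=E, B5=T, B6=T
run #2 (b=9, u=7) runs B1->T, B4->E, B3->T, B5->F, B6->F, B8->S, B7->F, B9->F; records B1=T, B3=T, B4=E, B5=F, B6=F, B7=F, B8=S, B9=F
run #3 (b=6, u=-2) runs B1->F, B2->F, B4->E, B3->F, B5->F, B6->F, B8->S, B7->F, B9->T; records B1=F, B2=F, B3=F, B4=E, B5=F, B6=F, B7=F, B8=S, B9=T
run #4 (b=9, u=5) runs B1->T, B4->E, B3->T, B5->F, B6->F, B8->S, B7->F, B9->F; records B1=T, B3=T, B4=E, B5=F, B6=F, B7=F, B8=S, B9=F
run #5 (b=5, u=4) runs B1->T, B4->E, B3->T, B5->T, B6->T; records B1=T, B3=T, B4=E, B5=T, B6=T
run #6 (b=8, u=-2) runs B1->F, B2->F, B4->S, B3->T, B5->F, B6->F, B8->S, B7->F, B9->F; records B1=F, B2=F, B3=T, B4=S, B5=F, B6=F, B7=F, B8=S, B9=F
run #7 (b=9, u=6) runs B1->T, B4->E, B3->T, B5->F, B6->F, B8->S, B7->F, B9->F; records B1=T, B3=T, B4=E, B5=F, B6=F, B7=F, B8=S, B9=F
run #8 (b=5, u=-1) runs B1->T, B4->E, B3->T, B5->T, B6->T; records B1=T, B3=T, B4=E, B5=T, B6=T
union over all inputs: B1=T, B1=F, B2=F, B3=T, B3=F, B4=S, B4=E, B5=T, B5=F, B6=T, B6=F, B7=F, B8=S, B9=T, B9=F (15 outcomes)
every size-1 subset falls short of the 15 outcomes (best: 9/15)
every size-2 subset falls short of the 15 outcomes (best: 13/15)
size 3: inputs {1, 3, 6} cover all 15 outcomes, and no lexicographically smaller subset of this size does

Answer: 1, 3, 6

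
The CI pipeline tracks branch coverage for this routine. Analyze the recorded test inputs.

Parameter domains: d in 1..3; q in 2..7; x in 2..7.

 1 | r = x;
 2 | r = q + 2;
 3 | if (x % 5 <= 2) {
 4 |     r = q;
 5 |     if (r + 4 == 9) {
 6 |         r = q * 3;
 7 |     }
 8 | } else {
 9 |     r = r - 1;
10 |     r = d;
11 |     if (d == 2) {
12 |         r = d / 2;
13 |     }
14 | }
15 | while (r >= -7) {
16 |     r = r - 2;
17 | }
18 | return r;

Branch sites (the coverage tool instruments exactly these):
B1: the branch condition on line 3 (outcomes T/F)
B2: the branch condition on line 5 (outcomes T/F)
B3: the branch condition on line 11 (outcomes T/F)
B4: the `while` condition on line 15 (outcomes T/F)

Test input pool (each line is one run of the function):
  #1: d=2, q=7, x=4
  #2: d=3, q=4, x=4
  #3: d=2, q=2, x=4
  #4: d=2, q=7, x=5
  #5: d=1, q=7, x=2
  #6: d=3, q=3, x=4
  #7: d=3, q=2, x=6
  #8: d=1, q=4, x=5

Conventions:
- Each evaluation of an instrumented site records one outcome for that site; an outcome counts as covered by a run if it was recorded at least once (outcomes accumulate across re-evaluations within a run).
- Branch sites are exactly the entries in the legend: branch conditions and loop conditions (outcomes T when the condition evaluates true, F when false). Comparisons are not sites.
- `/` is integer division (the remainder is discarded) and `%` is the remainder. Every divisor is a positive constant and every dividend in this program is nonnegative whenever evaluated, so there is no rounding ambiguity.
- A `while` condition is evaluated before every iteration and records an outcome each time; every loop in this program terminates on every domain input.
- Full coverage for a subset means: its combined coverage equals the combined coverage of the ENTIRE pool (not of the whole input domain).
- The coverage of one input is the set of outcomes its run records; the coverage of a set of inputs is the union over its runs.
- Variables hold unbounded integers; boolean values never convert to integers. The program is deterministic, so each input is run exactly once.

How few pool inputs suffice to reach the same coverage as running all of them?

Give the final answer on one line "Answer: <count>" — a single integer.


#1 (d=2, q=7, x=4) -> covered: B1=F, B3=T, B4=T, B4=F
#2 (d=3, q=4, x=4) -> covered: B1=F, B3=F, B4=T, B4=F
#3 (d=2, q=2, x=4) -> covered: B1=F, B3=T, B4=T, B4=F
#4 (d=2, q=7, x=5) -> covered: B1=T, B2=F, B4=T, B4=F
#5 (d=1, q=7, x=2) -> covered: B1=T, B2=F, B4=T, B4=F
#6 (d=3, q=3, x=4) -> covered: B1=F, B3=F, B4=T, B4=F
#7 (d=3, q=2, x=6) -> covered: B1=T, B2=F, B4=T, B4=F
#8 (d=1, q=4, x=5) -> covered: B1=T, B2=F, B4=T, B4=F
the full pool covers 7 outcomes: B1=T, B1=F, B2=F, B3=T, B3=F, B4=T, B4=F
no size-1 subset reaches all 7 outcomes (best union: 4/7)
no size-2 subset reaches all 7 outcomes (best union: 6/7)
the canonical winner is {1, 2, 4}: size 3, full 7-outcome coverage, earliest index list among size-3 covers
Answer: 3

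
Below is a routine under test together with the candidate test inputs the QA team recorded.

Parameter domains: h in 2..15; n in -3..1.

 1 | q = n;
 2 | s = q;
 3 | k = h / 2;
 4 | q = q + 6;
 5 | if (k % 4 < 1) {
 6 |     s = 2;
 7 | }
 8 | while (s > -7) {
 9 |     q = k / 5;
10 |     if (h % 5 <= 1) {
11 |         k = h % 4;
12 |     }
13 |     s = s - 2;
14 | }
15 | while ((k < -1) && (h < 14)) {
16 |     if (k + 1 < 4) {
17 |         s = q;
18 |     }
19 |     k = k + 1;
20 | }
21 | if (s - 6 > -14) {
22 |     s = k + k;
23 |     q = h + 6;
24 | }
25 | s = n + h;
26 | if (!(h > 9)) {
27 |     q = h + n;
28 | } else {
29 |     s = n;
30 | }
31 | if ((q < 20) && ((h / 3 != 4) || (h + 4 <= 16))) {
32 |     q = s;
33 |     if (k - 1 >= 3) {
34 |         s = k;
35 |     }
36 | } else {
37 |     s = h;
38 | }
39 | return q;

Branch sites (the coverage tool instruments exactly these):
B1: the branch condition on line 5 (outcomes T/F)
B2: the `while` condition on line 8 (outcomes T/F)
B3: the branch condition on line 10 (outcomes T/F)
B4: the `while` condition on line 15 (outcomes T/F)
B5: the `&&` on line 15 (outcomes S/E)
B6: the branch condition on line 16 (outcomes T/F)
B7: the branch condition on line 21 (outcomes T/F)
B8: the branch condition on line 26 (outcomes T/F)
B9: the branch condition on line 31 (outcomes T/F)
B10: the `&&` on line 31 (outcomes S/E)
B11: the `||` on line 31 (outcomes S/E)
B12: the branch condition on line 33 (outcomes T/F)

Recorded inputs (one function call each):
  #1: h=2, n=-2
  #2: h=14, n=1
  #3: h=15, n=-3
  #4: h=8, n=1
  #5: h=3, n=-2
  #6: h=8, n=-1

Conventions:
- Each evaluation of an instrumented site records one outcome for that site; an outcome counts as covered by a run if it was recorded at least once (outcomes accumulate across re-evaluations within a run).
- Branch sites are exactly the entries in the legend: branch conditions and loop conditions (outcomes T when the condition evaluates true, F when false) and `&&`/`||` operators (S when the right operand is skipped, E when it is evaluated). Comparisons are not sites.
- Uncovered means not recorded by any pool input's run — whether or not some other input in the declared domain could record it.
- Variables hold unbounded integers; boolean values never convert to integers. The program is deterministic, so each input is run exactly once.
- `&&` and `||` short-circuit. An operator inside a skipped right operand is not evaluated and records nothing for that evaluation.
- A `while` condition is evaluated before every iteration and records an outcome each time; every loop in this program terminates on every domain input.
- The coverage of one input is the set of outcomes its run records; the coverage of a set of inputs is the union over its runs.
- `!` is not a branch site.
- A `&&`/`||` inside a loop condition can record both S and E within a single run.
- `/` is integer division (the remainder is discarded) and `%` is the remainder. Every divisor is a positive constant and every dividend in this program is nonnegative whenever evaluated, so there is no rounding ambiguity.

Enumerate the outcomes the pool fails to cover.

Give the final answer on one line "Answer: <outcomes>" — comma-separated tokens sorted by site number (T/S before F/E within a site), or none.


test 1 (h=2, n=-2) fires B1->F, B2->T, B3->F, B2->T, B3->F, B2->T, B3->F, B2->F, B5->S, B4->F, B7->F, B8->T, B10->E, B11->S, ...; hits B1=F, B2=T, B2=F, B3=F, B4=F, B5=S, B7=F, B8=T, B9=T, B10=E, B11=S, B12=F
test 2 (h=14, n=1) fires B1->F, B2->T, B3->F, B2->T, B3->F, B2->T, B3->F, B2->T, B3->F, B2->F, B5->S, B4->F, B7->T, B8->F, ...; hits B1=F, B2=T, B2=F, B3=F, B4=F, B5=S, B7=T, B8=F, B9=F, B10=S
test 3 (h=15, n=-3) fires B1->F, B2->T, B3->T, B2->T, B3->T, B2->F, B5->S, B4->F, B7->T, B8->F, B10->S, B9->F; hits B1=F, B2=T, B2=F, B3=T, B4=F, B5=S, B7=T, B8=F, B9=F, B10=S
test 4 (h=8, n=1) fires B1->T, B2->T, B3->F, B2->T, B3->F, B2->T, B3->F, B2->T, B3->F, B2->T, B3->F, B2->F, B5->S, B4->F, ...; hits B1=T, B2=T, B2=F, B3=F, B4=F, B5=S, B7=F, B8=T, B9=T, B10=E, B11=S, B12=T
test 5 (h=3, n=-2) fires B1->F, B2->T, B3->F, B2->T, B3->F, B2->T, B3->F, B2->F, B5->S, B4->F, B7->F, B8->T, B10->E, B11->S, ...; hits B1=F, B2=T, B2=F, B3=F, B4=F, B5=S, B7=F, B8=T, B9=T, B10=E, B11=S, B12=F
test 6 (h=8, n=-1) fires B1->T, B2->T, B3->F, B2->T, B3->F, B2->T, B3->F, B2->T, B3->F, B2->T, B3->F, B2->F, B5->S, B4->F, ...; hits B1=T, B2=T, B2=F, B3=F, B4=F, B5=S, B7=F, B8=T, B9=T, B10=E, B11=S, B12=T
union over the pool: B1=T, B1=F, B2=T, B2=F, B3=T, B3=F, B4=F, B5=S, B7=T, B7=F, B8=T, B8=F, B9=T, B9=F, B10=S, B10=E, B11=S, B12=T, B12=F
uncovered (5 of 24): B4=T, B5=E, B6=T, B6=F, B11=E
Answer: B4=T, B5=E, B6=T, B6=F, B11=E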